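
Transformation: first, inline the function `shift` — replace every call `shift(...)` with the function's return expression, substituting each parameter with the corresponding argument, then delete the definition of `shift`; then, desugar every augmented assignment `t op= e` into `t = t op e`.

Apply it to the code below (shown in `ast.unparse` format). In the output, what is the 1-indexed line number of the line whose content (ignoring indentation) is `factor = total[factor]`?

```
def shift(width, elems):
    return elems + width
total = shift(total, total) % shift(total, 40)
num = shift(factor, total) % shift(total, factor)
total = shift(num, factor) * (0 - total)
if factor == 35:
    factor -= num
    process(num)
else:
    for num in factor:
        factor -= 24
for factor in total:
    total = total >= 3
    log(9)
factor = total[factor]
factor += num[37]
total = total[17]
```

13

Transformed code:
total = (total + total) % (40 + total)
num = (total + factor) % (factor + total)
total = (factor + num) * (0 - total)
if factor == 35:
    factor = factor - num
    process(num)
else:
    for num in factor:
        factor = factor - 24
for factor in total:
    total = total >= 3
    log(9)
factor = total[factor]
factor = factor + num[37]
total = total[17]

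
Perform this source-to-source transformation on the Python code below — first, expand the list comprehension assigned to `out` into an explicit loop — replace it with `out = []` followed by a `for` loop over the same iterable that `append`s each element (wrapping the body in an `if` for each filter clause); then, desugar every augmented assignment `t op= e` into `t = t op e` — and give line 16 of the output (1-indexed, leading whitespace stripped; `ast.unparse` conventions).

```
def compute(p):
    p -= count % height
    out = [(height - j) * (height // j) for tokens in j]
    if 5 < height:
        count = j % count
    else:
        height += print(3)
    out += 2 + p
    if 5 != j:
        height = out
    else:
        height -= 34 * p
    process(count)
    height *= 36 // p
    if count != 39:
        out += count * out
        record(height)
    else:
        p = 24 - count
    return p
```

height = height * (36 // p)

Transformed code:
def compute(p):
    p = p - count % height
    out = []
    for tokens in j:
        out.append((height - j) * (height // j))
    if 5 < height:
        count = j % count
    else:
        height = height + print(3)
    out = out + (2 + p)
    if 5 != j:
        height = out
    else:
        height = height - 34 * p
    process(count)
    height = height * (36 // p)
    if count != 39:
        out = out + count * out
        record(height)
    else:
        p = 24 - count
    return p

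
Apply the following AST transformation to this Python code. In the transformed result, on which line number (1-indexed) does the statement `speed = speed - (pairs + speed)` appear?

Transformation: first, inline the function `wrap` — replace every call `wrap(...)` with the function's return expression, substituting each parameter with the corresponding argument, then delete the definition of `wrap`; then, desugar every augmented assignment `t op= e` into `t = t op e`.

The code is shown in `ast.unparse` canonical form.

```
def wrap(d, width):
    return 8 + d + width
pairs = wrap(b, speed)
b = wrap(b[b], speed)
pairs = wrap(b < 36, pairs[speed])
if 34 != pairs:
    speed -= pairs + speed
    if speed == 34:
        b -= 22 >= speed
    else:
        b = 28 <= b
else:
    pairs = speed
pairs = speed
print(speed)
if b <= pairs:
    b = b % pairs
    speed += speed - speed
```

5

Transformed code:
pairs = 8 + b + speed
b = 8 + b[b] + speed
pairs = 8 + (b < 36) + pairs[speed]
if 34 != pairs:
    speed = speed - (pairs + speed)
    if speed == 34:
        b = b - (22 >= speed)
    else:
        b = 28 <= b
else:
    pairs = speed
pairs = speed
print(speed)
if b <= pairs:
    b = b % pairs
    speed = speed + (speed - speed)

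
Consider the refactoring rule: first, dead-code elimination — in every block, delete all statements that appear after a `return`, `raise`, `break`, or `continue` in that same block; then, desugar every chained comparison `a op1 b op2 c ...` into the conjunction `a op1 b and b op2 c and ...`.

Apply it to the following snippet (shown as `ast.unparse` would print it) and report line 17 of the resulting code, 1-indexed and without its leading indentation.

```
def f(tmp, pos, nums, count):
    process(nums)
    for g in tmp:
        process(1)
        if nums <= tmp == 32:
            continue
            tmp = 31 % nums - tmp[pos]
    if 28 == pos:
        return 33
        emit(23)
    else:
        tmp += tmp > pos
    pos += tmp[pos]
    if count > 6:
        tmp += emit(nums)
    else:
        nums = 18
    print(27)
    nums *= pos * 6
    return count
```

Transformed code:
def f(tmp, pos, nums, count):
    process(nums)
    for g in tmp:
        process(1)
        if nums <= tmp and tmp == 32:
            continue
    if 28 == pos:
        return 33
    else:
        tmp += tmp > pos
    pos += tmp[pos]
    if count > 6:
        tmp += emit(nums)
    else:
        nums = 18
    print(27)
    nums *= pos * 6
    return count

nums *= pos * 6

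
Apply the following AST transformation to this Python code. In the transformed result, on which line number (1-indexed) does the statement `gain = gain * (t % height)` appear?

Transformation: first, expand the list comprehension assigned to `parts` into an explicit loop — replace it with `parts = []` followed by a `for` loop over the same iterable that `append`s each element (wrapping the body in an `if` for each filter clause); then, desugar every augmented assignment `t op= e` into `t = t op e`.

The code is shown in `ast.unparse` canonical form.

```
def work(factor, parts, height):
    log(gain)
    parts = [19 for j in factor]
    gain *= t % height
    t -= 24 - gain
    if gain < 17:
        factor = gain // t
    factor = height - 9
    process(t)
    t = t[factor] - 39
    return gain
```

Transformed code:
def work(factor, parts, height):
    log(gain)
    parts = []
    for j in factor:
        parts.append(19)
    gain = gain * (t % height)
    t = t - (24 - gain)
    if gain < 17:
        factor = gain // t
    factor = height - 9
    process(t)
    t = t[factor] - 39
    return gain

6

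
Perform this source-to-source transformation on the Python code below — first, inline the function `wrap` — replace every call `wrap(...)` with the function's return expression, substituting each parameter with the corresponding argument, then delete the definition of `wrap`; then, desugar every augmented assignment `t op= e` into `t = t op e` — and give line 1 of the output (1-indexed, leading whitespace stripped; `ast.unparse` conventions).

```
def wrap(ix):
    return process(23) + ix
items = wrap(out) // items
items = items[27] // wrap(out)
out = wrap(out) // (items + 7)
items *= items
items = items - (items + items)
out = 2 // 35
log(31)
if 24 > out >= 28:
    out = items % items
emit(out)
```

items = (process(23) + out) // items

Transformed code:
items = (process(23) + out) // items
items = items[27] // (process(23) + out)
out = (process(23) + out) // (items + 7)
items = items * items
items = items - (items + items)
out = 2 // 35
log(31)
if 24 > out >= 28:
    out = items % items
emit(out)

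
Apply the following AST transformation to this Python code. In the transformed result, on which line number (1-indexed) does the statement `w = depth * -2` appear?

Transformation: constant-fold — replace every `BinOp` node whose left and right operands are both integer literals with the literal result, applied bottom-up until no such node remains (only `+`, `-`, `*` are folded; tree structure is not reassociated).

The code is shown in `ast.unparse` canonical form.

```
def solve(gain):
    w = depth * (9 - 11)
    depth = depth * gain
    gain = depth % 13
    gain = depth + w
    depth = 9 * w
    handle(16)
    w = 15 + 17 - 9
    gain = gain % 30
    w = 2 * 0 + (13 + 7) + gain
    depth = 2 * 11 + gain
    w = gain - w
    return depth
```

2

Transformed code:
def solve(gain):
    w = depth * -2
    depth = depth * gain
    gain = depth % 13
    gain = depth + w
    depth = 9 * w
    handle(16)
    w = 23
    gain = gain % 30
    w = 20 + gain
    depth = 22 + gain
    w = gain - w
    return depth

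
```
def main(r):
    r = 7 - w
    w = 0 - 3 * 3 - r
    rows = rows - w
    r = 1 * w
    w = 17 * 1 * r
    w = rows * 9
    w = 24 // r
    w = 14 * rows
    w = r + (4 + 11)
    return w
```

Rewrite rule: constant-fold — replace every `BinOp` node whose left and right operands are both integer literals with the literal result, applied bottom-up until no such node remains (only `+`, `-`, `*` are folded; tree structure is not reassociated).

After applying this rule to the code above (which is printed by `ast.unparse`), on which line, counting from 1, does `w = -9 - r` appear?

Transformed code:
def main(r):
    r = 7 - w
    w = -9 - r
    rows = rows - w
    r = 1 * w
    w = 17 * r
    w = rows * 9
    w = 24 // r
    w = 14 * rows
    w = r + 15
    return w

3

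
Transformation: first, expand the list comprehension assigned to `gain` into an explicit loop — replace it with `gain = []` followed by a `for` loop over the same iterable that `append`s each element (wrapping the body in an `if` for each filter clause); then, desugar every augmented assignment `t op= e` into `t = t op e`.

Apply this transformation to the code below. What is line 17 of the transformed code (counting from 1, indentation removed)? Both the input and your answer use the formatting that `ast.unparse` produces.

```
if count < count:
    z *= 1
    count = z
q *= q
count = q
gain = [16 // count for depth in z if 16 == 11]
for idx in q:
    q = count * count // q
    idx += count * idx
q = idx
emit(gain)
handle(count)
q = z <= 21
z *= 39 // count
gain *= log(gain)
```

Transformed code:
if count < count:
    z = z * 1
    count = z
q = q * q
count = q
gain = []
for depth in z:
    if 16 == 11:
        gain.append(16 // count)
for idx in q:
    q = count * count // q
    idx = idx + count * idx
q = idx
emit(gain)
handle(count)
q = z <= 21
z = z * (39 // count)
gain = gain * log(gain)

z = z * (39 // count)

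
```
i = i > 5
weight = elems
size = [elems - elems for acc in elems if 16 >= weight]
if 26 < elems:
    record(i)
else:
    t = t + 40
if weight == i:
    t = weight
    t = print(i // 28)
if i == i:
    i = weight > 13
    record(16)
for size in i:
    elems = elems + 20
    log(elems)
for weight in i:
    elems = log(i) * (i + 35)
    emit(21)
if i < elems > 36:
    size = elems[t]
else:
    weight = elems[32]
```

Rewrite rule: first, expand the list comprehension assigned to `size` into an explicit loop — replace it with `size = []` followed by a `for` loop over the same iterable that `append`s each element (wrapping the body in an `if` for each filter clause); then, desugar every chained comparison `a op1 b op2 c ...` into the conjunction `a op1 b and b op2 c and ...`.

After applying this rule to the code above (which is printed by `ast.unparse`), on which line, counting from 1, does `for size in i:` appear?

17

Transformed code:
i = i > 5
weight = elems
size = []
for acc in elems:
    if 16 >= weight:
        size.append(elems - elems)
if 26 < elems:
    record(i)
else:
    t = t + 40
if weight == i:
    t = weight
    t = print(i // 28)
if i == i:
    i = weight > 13
    record(16)
for size in i:
    elems = elems + 20
    log(elems)
for weight in i:
    elems = log(i) * (i + 35)
    emit(21)
if i < elems and elems > 36:
    size = elems[t]
else:
    weight = elems[32]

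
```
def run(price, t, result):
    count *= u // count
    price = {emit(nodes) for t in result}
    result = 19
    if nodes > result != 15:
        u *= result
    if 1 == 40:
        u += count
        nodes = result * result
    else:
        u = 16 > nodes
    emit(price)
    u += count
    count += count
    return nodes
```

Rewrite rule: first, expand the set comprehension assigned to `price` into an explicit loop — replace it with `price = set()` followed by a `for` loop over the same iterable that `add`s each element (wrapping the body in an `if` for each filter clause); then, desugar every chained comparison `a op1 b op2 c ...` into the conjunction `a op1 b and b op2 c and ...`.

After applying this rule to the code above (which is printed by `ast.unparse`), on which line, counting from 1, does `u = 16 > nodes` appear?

Transformed code:
def run(price, t, result):
    count *= u // count
    price = set()
    for t in result:
        price.add(emit(nodes))
    result = 19
    if nodes > result and result != 15:
        u *= result
    if 1 == 40:
        u += count
        nodes = result * result
    else:
        u = 16 > nodes
    emit(price)
    u += count
    count += count
    return nodes

13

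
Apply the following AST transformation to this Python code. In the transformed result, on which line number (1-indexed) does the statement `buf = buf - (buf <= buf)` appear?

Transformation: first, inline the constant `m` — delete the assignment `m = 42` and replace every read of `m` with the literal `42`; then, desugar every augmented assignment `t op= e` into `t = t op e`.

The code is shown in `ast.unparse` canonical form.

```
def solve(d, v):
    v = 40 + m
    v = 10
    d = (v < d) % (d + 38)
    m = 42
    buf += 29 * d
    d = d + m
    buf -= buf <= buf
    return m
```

7

Transformed code:
def solve(d, v):
    v = 40 + 42
    v = 10
    d = (v < d) % (d + 38)
    buf = buf + 29 * d
    d = d + 42
    buf = buf - (buf <= buf)
    return 42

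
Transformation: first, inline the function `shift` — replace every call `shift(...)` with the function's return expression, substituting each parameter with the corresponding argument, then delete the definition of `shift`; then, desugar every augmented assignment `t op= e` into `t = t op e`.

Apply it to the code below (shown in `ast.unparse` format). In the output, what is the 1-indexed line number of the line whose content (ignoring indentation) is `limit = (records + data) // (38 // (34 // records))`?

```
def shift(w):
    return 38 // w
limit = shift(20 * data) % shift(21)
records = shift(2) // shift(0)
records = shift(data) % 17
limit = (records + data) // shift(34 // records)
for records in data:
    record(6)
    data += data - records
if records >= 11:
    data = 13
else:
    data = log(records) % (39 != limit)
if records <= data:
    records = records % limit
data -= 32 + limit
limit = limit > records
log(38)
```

4

Transformed code:
limit = 38 // (20 * data) % (38 // 21)
records = 38 // 2 // (38 // 0)
records = 38 // data % 17
limit = (records + data) // (38 // (34 // records))
for records in data:
    record(6)
    data = data + (data - records)
if records >= 11:
    data = 13
else:
    data = log(records) % (39 != limit)
if records <= data:
    records = records % limit
data = data - (32 + limit)
limit = limit > records
log(38)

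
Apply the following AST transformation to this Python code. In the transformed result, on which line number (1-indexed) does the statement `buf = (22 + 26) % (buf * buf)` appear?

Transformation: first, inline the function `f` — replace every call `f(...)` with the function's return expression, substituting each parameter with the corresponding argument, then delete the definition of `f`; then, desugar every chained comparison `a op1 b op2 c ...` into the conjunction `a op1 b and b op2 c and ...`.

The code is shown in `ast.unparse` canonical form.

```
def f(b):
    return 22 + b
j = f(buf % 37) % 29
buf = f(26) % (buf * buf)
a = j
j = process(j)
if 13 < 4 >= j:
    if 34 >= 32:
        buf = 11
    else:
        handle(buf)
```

2

Transformed code:
j = (22 + buf % 37) % 29
buf = (22 + 26) % (buf * buf)
a = j
j = process(j)
if 13 < 4 and 4 >= j:
    if 34 >= 32:
        buf = 11
    else:
        handle(buf)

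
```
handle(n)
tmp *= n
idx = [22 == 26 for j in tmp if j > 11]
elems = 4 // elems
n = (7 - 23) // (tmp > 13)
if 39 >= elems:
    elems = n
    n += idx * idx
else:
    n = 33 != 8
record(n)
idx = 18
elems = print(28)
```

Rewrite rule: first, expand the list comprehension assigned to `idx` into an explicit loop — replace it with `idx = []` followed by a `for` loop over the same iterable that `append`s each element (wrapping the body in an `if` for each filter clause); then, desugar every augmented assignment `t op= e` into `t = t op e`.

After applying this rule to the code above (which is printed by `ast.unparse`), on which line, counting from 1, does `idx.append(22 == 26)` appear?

Transformed code:
handle(n)
tmp = tmp * n
idx = []
for j in tmp:
    if j > 11:
        idx.append(22 == 26)
elems = 4 // elems
n = (7 - 23) // (tmp > 13)
if 39 >= elems:
    elems = n
    n = n + idx * idx
else:
    n = 33 != 8
record(n)
idx = 18
elems = print(28)

6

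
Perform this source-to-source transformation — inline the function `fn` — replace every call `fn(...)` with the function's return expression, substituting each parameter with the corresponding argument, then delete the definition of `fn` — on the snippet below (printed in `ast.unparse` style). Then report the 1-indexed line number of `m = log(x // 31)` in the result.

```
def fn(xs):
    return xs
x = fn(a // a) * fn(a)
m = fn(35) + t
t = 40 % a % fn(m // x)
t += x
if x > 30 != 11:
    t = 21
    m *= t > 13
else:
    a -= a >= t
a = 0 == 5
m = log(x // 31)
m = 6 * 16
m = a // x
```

Transformed code:
x = a // a * a
m = 35 + t
t = 40 % a % (m // x)
t += x
if x > 30 != 11:
    t = 21
    m *= t > 13
else:
    a -= a >= t
a = 0 == 5
m = log(x // 31)
m = 6 * 16
m = a // x

11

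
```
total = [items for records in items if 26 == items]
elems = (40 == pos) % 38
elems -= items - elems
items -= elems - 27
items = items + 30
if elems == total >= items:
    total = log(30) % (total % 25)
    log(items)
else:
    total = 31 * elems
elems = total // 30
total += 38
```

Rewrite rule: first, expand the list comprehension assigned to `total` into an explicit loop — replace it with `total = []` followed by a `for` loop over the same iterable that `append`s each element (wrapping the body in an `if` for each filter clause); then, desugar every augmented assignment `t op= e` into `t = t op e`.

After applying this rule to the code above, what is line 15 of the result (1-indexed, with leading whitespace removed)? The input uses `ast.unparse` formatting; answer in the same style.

total = total + 38

Transformed code:
total = []
for records in items:
    if 26 == items:
        total.append(items)
elems = (40 == pos) % 38
elems = elems - (items - elems)
items = items - (elems - 27)
items = items + 30
if elems == total >= items:
    total = log(30) % (total % 25)
    log(items)
else:
    total = 31 * elems
elems = total // 30
total = total + 38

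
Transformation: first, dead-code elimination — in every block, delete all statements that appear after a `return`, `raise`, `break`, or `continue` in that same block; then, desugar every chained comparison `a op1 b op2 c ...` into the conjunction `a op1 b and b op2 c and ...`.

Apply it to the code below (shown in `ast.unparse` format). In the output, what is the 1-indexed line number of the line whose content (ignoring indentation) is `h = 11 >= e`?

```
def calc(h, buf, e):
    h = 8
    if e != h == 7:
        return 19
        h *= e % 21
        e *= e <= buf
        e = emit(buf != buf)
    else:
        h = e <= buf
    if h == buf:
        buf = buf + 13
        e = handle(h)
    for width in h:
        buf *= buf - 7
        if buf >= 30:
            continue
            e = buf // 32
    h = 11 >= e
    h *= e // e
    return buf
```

14

Transformed code:
def calc(h, buf, e):
    h = 8
    if e != h and h == 7:
        return 19
    else:
        h = e <= buf
    if h == buf:
        buf = buf + 13
        e = handle(h)
    for width in h:
        buf *= buf - 7
        if buf >= 30:
            continue
    h = 11 >= e
    h *= e // e
    return buf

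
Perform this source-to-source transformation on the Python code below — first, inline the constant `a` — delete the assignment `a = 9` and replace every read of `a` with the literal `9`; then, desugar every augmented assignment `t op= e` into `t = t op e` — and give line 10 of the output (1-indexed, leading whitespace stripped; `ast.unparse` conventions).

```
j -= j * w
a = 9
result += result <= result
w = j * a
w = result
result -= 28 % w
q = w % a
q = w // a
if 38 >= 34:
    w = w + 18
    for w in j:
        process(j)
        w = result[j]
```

Transformed code:
j = j - j * w
result = result + (result <= result)
w = j * 9
w = result
result = result - 28 % w
q = w % 9
q = w // 9
if 38 >= 34:
    w = w + 18
    for w in j:
        process(j)
        w = result[j]

for w in j:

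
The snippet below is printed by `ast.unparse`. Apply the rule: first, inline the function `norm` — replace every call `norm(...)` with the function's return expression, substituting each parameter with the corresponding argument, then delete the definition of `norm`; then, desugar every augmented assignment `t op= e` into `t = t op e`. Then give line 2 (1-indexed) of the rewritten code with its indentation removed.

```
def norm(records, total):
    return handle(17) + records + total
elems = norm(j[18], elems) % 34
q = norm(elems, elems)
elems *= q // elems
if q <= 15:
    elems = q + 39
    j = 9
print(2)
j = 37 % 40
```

Transformed code:
elems = (handle(17) + j[18] + elems) % 34
q = handle(17) + elems + elems
elems = elems * (q // elems)
if q <= 15:
    elems = q + 39
    j = 9
print(2)
j = 37 % 40

q = handle(17) + elems + elems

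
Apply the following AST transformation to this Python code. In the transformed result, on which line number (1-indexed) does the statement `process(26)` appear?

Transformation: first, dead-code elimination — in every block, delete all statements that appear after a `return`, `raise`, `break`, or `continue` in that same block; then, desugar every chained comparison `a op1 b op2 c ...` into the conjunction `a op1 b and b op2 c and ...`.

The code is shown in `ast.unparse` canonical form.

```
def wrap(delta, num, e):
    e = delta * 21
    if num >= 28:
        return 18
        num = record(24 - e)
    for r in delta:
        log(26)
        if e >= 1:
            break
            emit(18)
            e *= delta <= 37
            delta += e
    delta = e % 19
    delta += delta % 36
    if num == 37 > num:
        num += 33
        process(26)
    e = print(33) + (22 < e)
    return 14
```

13

Transformed code:
def wrap(delta, num, e):
    e = delta * 21
    if num >= 28:
        return 18
    for r in delta:
        log(26)
        if e >= 1:
            break
    delta = e % 19
    delta += delta % 36
    if num == 37 and 37 > num:
        num += 33
        process(26)
    e = print(33) + (22 < e)
    return 14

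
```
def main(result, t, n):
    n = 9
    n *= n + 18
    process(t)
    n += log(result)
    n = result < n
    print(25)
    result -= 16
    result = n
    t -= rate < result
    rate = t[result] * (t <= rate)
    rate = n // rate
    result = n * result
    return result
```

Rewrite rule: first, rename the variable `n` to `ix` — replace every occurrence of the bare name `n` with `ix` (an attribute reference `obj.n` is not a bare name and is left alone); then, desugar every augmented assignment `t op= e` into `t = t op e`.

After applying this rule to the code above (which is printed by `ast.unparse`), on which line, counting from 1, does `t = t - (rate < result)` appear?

10

Transformed code:
def main(result, t, ix):
    ix = 9
    ix = ix * (ix + 18)
    process(t)
    ix = ix + log(result)
    ix = result < ix
    print(25)
    result = result - 16
    result = ix
    t = t - (rate < result)
    rate = t[result] * (t <= rate)
    rate = ix // rate
    result = ix * result
    return result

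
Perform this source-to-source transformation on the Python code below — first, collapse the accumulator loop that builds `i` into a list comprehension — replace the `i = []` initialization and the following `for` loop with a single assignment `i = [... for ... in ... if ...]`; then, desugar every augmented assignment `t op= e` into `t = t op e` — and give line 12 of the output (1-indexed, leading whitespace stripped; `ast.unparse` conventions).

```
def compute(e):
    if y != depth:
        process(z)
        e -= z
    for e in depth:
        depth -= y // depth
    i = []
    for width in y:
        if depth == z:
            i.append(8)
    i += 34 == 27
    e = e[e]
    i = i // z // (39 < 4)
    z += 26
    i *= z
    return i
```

i = i * z

Transformed code:
def compute(e):
    if y != depth:
        process(z)
        e = e - z
    for e in depth:
        depth = depth - y // depth
    i = [8 for width in y if depth == z]
    i = i + (34 == 27)
    e = e[e]
    i = i // z // (39 < 4)
    z = z + 26
    i = i * z
    return i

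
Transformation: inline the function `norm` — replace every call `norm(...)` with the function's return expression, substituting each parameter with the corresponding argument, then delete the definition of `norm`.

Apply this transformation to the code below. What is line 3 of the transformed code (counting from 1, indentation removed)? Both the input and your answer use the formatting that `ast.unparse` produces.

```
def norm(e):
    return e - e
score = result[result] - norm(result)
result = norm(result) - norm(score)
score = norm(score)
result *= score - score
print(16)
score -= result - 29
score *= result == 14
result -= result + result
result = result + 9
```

score = score - score

Transformed code:
score = result[result] - (result - result)
result = result - result - (score - score)
score = score - score
result *= score - score
print(16)
score -= result - 29
score *= result == 14
result -= result + result
result = result + 9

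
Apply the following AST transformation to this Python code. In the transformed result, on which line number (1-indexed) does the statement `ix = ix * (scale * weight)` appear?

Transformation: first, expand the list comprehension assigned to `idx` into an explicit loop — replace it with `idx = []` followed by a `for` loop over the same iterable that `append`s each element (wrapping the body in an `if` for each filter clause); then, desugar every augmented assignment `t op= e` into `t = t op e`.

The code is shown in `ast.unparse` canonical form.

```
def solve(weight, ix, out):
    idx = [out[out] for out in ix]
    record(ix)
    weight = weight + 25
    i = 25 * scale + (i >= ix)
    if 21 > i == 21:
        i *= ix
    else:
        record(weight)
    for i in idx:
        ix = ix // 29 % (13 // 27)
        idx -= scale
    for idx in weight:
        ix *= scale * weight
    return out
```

16

Transformed code:
def solve(weight, ix, out):
    idx = []
    for out in ix:
        idx.append(out[out])
    record(ix)
    weight = weight + 25
    i = 25 * scale + (i >= ix)
    if 21 > i == 21:
        i = i * ix
    else:
        record(weight)
    for i in idx:
        ix = ix // 29 % (13 // 27)
        idx = idx - scale
    for idx in weight:
        ix = ix * (scale * weight)
    return out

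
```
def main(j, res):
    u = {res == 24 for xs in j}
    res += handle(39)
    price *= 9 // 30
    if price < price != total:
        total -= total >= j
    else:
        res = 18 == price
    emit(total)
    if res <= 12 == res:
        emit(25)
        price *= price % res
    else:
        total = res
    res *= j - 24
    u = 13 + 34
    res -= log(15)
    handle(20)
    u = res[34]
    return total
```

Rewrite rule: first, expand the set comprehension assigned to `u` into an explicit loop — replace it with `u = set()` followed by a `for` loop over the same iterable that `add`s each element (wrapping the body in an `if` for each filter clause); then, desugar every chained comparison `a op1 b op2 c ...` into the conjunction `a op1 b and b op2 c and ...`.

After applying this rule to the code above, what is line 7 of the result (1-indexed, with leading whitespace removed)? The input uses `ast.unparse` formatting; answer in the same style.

if price < price and price != total:

Transformed code:
def main(j, res):
    u = set()
    for xs in j:
        u.add(res == 24)
    res += handle(39)
    price *= 9 // 30
    if price < price and price != total:
        total -= total >= j
    else:
        res = 18 == price
    emit(total)
    if res <= 12 and 12 == res:
        emit(25)
        price *= price % res
    else:
        total = res
    res *= j - 24
    u = 13 + 34
    res -= log(15)
    handle(20)
    u = res[34]
    return total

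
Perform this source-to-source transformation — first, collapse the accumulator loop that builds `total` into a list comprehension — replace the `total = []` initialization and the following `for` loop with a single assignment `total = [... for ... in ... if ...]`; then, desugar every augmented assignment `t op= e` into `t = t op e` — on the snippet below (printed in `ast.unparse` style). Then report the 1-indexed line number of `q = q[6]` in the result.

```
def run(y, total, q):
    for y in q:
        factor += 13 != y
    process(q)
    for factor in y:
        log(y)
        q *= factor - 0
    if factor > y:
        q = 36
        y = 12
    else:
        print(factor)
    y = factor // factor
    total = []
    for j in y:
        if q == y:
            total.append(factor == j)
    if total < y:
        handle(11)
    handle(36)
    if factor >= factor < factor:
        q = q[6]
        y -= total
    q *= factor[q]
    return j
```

19

Transformed code:
def run(y, total, q):
    for y in q:
        factor = factor + (13 != y)
    process(q)
    for factor in y:
        log(y)
        q = q * (factor - 0)
    if factor > y:
        q = 36
        y = 12
    else:
        print(factor)
    y = factor // factor
    total = [factor == j for j in y if q == y]
    if total < y:
        handle(11)
    handle(36)
    if factor >= factor < factor:
        q = q[6]
        y = y - total
    q = q * factor[q]
    return j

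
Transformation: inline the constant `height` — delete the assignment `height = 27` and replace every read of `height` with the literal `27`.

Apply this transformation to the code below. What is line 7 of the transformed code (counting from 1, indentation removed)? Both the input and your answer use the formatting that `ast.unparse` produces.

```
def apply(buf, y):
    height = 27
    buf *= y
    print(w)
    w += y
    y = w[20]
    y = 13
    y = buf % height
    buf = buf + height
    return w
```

Transformed code:
def apply(buf, y):
    buf *= y
    print(w)
    w += y
    y = w[20]
    y = 13
    y = buf % 27
    buf = buf + 27
    return w

y = buf % 27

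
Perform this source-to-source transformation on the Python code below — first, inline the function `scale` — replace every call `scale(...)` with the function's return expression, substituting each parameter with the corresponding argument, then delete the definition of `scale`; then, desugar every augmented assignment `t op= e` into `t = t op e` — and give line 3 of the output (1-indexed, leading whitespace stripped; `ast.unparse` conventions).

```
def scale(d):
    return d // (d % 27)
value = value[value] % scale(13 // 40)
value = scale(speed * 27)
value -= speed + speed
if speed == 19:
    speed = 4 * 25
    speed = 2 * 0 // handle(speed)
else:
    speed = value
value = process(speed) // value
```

Transformed code:
value = value[value] % (13 // 40 // (13 // 40 % 27))
value = speed * 27 // (speed * 27 % 27)
value = value - (speed + speed)
if speed == 19:
    speed = 4 * 25
    speed = 2 * 0 // handle(speed)
else:
    speed = value
value = process(speed) // value

value = value - (speed + speed)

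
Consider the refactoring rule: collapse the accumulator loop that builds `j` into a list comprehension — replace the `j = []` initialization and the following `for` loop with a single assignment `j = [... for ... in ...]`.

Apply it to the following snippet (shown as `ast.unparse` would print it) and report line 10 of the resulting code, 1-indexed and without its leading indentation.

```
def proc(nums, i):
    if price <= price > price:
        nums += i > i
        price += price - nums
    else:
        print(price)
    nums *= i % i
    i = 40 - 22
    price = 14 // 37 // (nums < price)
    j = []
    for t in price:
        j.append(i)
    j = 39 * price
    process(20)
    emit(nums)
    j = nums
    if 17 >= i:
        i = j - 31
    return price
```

Transformed code:
def proc(nums, i):
    if price <= price > price:
        nums += i > i
        price += price - nums
    else:
        print(price)
    nums *= i % i
    i = 40 - 22
    price = 14 // 37 // (nums < price)
    j = [i for t in price]
    j = 39 * price
    process(20)
    emit(nums)
    j = nums
    if 17 >= i:
        i = j - 31
    return price

j = [i for t in price]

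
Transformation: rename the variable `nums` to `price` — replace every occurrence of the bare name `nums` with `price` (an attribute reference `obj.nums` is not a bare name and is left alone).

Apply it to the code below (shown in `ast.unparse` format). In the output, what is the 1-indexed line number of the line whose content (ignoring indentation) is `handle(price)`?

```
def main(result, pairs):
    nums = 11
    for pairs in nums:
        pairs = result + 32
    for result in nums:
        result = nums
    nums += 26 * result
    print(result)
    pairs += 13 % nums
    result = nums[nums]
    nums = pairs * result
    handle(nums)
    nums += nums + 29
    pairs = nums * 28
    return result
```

Transformed code:
def main(result, pairs):
    price = 11
    for pairs in price:
        pairs = result + 32
    for result in price:
        result = price
    price += 26 * result
    print(result)
    pairs += 13 % price
    result = price[price]
    price = pairs * result
    handle(price)
    price += price + 29
    pairs = price * 28
    return result

12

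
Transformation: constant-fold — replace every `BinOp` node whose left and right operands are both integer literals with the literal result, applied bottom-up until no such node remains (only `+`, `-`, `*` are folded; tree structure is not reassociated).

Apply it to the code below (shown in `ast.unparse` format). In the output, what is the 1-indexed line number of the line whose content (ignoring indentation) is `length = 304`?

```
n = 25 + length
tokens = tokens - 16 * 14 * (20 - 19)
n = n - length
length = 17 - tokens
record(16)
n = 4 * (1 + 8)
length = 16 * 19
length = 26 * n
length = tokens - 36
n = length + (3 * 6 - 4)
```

Transformed code:
n = 25 + length
tokens = tokens - 224
n = n - length
length = 17 - tokens
record(16)
n = 36
length = 304
length = 26 * n
length = tokens - 36
n = length + 14

7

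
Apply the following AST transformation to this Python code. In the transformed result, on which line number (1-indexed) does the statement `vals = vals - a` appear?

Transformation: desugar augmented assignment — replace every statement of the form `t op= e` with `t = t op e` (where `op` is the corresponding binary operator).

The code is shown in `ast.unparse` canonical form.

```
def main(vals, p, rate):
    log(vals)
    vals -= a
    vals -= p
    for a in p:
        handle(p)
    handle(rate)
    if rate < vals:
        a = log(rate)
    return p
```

Transformed code:
def main(vals, p, rate):
    log(vals)
    vals = vals - a
    vals = vals - p
    for a in p:
        handle(p)
    handle(rate)
    if rate < vals:
        a = log(rate)
    return p

3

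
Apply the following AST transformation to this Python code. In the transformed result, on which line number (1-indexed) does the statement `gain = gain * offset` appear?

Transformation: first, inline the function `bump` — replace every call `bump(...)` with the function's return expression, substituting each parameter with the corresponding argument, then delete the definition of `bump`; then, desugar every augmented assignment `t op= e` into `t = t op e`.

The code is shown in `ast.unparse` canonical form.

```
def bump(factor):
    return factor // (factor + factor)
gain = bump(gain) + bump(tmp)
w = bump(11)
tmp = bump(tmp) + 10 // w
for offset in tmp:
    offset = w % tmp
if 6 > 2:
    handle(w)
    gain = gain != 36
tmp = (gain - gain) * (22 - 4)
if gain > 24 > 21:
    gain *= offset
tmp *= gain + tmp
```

Transformed code:
gain = gain // (gain + gain) + tmp // (tmp + tmp)
w = 11 // (11 + 11)
tmp = tmp // (tmp + tmp) + 10 // w
for offset in tmp:
    offset = w % tmp
if 6 > 2:
    handle(w)
    gain = gain != 36
tmp = (gain - gain) * (22 - 4)
if gain > 24 > 21:
    gain = gain * offset
tmp = tmp * (gain + tmp)

11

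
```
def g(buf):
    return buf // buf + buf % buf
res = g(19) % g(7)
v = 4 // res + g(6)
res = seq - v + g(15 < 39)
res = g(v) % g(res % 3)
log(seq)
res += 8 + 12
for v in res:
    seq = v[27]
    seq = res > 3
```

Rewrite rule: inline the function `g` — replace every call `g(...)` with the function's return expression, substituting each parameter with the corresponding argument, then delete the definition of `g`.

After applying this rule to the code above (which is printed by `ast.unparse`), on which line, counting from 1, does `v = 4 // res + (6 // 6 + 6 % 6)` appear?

Transformed code:
res = (19 // 19 + 19 % 19) % (7 // 7 + 7 % 7)
v = 4 // res + (6 // 6 + 6 % 6)
res = seq - v + ((15 < 39) // (15 < 39) + (15 < 39) % (15 < 39))
res = (v // v + v % v) % (res % 3 // (res % 3) + res % 3 % (res % 3))
log(seq)
res += 8 + 12
for v in res:
    seq = v[27]
    seq = res > 3

2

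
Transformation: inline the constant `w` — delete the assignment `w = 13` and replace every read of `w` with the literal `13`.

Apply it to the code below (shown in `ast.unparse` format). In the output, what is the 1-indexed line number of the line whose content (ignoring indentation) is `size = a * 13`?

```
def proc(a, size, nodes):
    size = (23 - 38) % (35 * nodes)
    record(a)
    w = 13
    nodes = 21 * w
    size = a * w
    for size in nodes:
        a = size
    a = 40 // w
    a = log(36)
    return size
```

Transformed code:
def proc(a, size, nodes):
    size = (23 - 38) % (35 * nodes)
    record(a)
    nodes = 21 * 13
    size = a * 13
    for size in nodes:
        a = size
    a = 40 // 13
    a = log(36)
    return size

5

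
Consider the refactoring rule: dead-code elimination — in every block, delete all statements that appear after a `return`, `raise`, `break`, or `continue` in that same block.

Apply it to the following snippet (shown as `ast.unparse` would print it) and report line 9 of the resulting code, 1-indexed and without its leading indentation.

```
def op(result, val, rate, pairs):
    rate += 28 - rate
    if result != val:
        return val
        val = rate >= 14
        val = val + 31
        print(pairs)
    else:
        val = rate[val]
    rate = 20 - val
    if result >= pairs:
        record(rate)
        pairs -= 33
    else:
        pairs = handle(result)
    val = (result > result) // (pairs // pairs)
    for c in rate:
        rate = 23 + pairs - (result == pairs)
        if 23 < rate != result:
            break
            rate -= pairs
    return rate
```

record(rate)

Transformed code:
def op(result, val, rate, pairs):
    rate += 28 - rate
    if result != val:
        return val
    else:
        val = rate[val]
    rate = 20 - val
    if result >= pairs:
        record(rate)
        pairs -= 33
    else:
        pairs = handle(result)
    val = (result > result) // (pairs // pairs)
    for c in rate:
        rate = 23 + pairs - (result == pairs)
        if 23 < rate != result:
            break
    return rate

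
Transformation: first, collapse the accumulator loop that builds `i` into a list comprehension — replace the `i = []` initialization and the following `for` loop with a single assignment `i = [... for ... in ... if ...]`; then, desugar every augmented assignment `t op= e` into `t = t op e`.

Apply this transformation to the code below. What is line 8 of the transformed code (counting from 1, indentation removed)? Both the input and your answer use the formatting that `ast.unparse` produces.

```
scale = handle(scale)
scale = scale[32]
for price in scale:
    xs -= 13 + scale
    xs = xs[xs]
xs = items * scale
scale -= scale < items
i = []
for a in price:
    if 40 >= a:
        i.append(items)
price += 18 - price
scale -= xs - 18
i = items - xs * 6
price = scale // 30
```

i = [items for a in price if 40 >= a]

Transformed code:
scale = handle(scale)
scale = scale[32]
for price in scale:
    xs = xs - (13 + scale)
    xs = xs[xs]
xs = items * scale
scale = scale - (scale < items)
i = [items for a in price if 40 >= a]
price = price + (18 - price)
scale = scale - (xs - 18)
i = items - xs * 6
price = scale // 30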